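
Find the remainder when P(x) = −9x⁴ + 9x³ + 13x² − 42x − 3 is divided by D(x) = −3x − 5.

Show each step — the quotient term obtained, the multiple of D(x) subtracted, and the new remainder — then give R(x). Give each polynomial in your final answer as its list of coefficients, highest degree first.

Step 1: lead(−9x⁴ + 9x³ + 13x² − 42x − 3) ÷ lead(D) = −9x⁴ ÷ −3x = 3x³. Subtract (3x³)·D = −9x⁴ − 15x³. Remainder: 24x³ + 13x² − 42x − 3.
Step 2: lead(24x³ + 13x² − 42x − 3) ÷ lead(D) = 24x³ ÷ −3x = −8x². Subtract (−8x²)·D = 24x³ + 40x². Remainder: −27x² − 42x − 3.
Step 3: lead(−27x² − 42x − 3) ÷ lead(D) = −27x² ÷ −3x = 9x. Subtract (9x)·D = −27x² − 45x. Remainder: 3x − 3.
Step 4: lead(3x − 3) ÷ lead(D) = 3x ÷ −3x = −1. Subtract (−1)·D = 3x + 5. Remainder: −8.

R = [-8]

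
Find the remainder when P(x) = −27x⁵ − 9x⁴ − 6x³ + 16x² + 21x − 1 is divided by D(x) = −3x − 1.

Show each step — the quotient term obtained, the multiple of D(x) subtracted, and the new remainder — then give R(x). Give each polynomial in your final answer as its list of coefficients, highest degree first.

R = [-6]

Step 1: lead(−27x⁵ − 9x⁴ − 6x³ + 16x² + 21x − 1) ÷ lead(D) = −27x⁵ ÷ −3x = 9x⁴. Subtract (9x⁴)·D = −27x⁵ − 9x⁴. Remainder: −6x³ + 16x² + 21x − 1.
Step 2: lead(−6x³ + 16x² + 21x − 1) ÷ lead(D) = −6x³ ÷ −3x = 2x². Subtract (2x²)·D = −6x³ − 2x². Remainder: 18x² + 21x − 1.
Step 3: lead(18x² + 21x − 1) ÷ lead(D) = 18x² ÷ −3x = −6x. Subtract (−6x)·D = 18x² + 6x. Remainder: 15x − 1.
Step 4: lead(15x − 1) ÷ lead(D) = 15x ÷ −3x = −5. Subtract (−5)·D = 15x + 5. Remainder: −6.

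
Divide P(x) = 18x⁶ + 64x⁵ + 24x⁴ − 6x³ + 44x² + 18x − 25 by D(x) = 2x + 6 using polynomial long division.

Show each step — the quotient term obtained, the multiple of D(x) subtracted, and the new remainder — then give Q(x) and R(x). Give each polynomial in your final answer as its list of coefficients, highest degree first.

Step 1: lead(18x⁶ + 64x⁵ + 24x⁴ − 6x³ + 44x² + 18x − 25) ÷ lead(D) = 18x⁶ ÷ 2x = 9x⁵. Subtract (9x⁵)·D = 18x⁶ + 54x⁵. Remainder: 10x⁵ + 24x⁴ − 6x³ + 44x² + 18x − 25.
Step 2: lead(10x⁵ + 24x⁴ − 6x³ + 44x² + 18x − 25) ÷ lead(D) = 10x⁵ ÷ 2x = 5x⁴. Subtract (5x⁴)·D = 10x⁵ + 30x⁴. Remainder: −6x⁴ − 6x³ + 44x² + 18x − 25.
Step 3: lead(−6x⁴ − 6x³ + 44x² + 18x − 25) ÷ lead(D) = −6x⁴ ÷ 2x = −3x³. Subtract (−3x³)·D = −6x⁴ − 18x³. Remainder: 12x³ + 44x² + 18x − 25.
Step 4: lead(12x³ + 44x² + 18x − 25) ÷ lead(D) = 12x³ ÷ 2x = 6x². Subtract (6x²)·D = 12x³ + 36x². Remainder: 8x² + 18x − 25.
Step 5: lead(8x² + 18x − 25) ÷ lead(D) = 8x² ÷ 2x = 4x. Subtract (4x)·D = 8x² + 24x. Remainder: −6x − 25.
Step 6: lead(−6x − 25) ÷ lead(D) = −6x ÷ 2x = −3. Subtract (−3)·D = −6x − 18. Remainder: −7.

Q = [9, 5, -3, 6, 4, -3]; R = [-7]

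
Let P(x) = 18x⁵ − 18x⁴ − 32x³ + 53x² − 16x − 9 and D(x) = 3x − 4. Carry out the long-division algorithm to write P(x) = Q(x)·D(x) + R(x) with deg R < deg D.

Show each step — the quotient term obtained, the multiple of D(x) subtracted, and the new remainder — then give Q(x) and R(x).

Q(x) = 6x⁴ + 2x³ − 8x² + 7x + 4; R(x) = 7

Step 1: lead(18x⁵ − 18x⁴ − 32x³ + 53x² − 16x − 9) ÷ lead(D) = 18x⁵ ÷ 3x = 6x⁴. Subtract (6x⁴)·D = 18x⁵ − 24x⁴. Remainder: 6x⁴ − 32x³ + 53x² − 16x − 9.
Step 2: lead(6x⁴ − 32x³ + 53x² − 16x − 9) ÷ lead(D) = 6x⁴ ÷ 3x = 2x³. Subtract (2x³)·D = 6x⁴ − 8x³. Remainder: −24x³ + 53x² − 16x − 9.
Step 3: lead(−24x³ + 53x² − 16x − 9) ÷ lead(D) = −24x³ ÷ 3x = −8x². Subtract (−8x²)·D = −24x³ + 32x². Remainder: 21x² − 16x − 9.
Step 4: lead(21x² − 16x − 9) ÷ lead(D) = 21x² ÷ 3x = 7x. Subtract (7x)·D = 21x² − 28x. Remainder: 12x − 9.
Step 5: lead(12x − 9) ÷ lead(D) = 12x ÷ 3x = 4. Subtract (4)·D = 12x − 16. Remainder: 7.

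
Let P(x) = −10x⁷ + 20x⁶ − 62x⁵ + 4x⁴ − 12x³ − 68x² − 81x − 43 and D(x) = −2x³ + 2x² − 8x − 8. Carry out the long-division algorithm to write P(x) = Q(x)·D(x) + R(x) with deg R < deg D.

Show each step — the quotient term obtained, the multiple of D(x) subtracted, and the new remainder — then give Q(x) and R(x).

Step 1: lead(−10x⁷ + 20x⁶ − 62x⁵ + 4x⁴ − 12x³ − 68x² − 81x − 43) ÷ lead(D) = −10x⁷ ÷ −2x³ = 5x⁴. Subtract (5x⁴)·D = −10x⁷ + 10x⁶ − 40x⁵ − 40x⁴. Remainder: 10x⁶ − 22x⁵ + 44x⁴ − 12x³ − 68x² − 81x − 43.
Step 2: lead(10x⁶ − 22x⁵ + 44x⁴ − 12x³ − 68x² − 81x − 43) ÷ lead(D) = 10x⁶ ÷ −2x³ = −5x³. Subtract (−5x³)·D = 10x⁶ − 10x⁵ + 40x⁴ + 40x³. Remainder: −12x⁵ + 4x⁴ − 52x³ − 68x² − 81x − 43.
Step 3: lead(−12x⁵ + 4x⁴ − 52x³ − 68x² − 81x − 43) ÷ lead(D) = −12x⁵ ÷ −2x³ = 6x². Subtract (6x²)·D = −12x⁵ + 12x⁴ − 48x³ − 48x². Remainder: −8x⁴ − 4x³ − 20x² − 81x − 43.
Step 4: lead(−8x⁴ − 4x³ − 20x² − 81x − 43) ÷ lead(D) = −8x⁴ ÷ −2x³ = 4x. Subtract (4x)·D = −8x⁴ + 8x³ − 32x² − 32x. Remainder: −12x³ + 12x² − 49x − 43.
Step 5: lead(−12x³ + 12x² − 49x − 43) ÷ lead(D) = −12x³ ÷ −2x³ = 6. Subtract (6)·D = −12x³ + 12x² − 48x − 48. Remainder: −x + 5.

Q(x) = 5x⁴ − 5x³ + 6x² + 4x + 6; R(x) = −x + 5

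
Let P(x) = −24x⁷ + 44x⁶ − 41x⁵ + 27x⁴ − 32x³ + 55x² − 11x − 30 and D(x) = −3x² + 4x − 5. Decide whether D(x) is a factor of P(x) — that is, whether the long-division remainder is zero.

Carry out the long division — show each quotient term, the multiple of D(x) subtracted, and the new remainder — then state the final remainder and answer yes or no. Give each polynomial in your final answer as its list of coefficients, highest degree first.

Step 1: lead(−24x⁷ + 44x⁶ − 41x⁵ + 27x⁴ − 32x³ + 55x² − 11x − 30) ÷ lead(D) = −24x⁷ ÷ −3x² = 8x⁵. Subtract (8x⁵)·D = −24x⁷ + 32x⁶ − 40x⁵. Remainder: 12x⁶ − x⁵ + 27x⁴ − 32x³ + 55x² − 11x − 30.
Step 2: lead(12x⁶ − x⁵ + 27x⁴ − 32x³ + 55x² − 11x − 30) ÷ lead(D) = 12x⁶ ÷ −3x² = −4x⁴. Subtract (−4x⁴)·D = 12x⁶ − 16x⁵ + 20x⁴. Remainder: 15x⁵ + 7x⁴ − 32x³ + 55x² − 11x − 30.
Step 3: lead(15x⁵ + 7x⁴ − 32x³ + 55x² − 11x − 30) ÷ lead(D) = 15x⁵ ÷ −3x² = −5x³. Subtract (−5x³)·D = 15x⁵ − 20x⁴ + 25x³. Remainder: 27x⁴ − 57x³ + 55x² − 11x − 30.
Step 4: lead(27x⁴ − 57x³ + 55x² − 11x − 30) ÷ lead(D) = 27x⁴ ÷ −3x² = −9x². Subtract (−9x²)·D = 27x⁴ − 36x³ + 45x². Remainder: −21x³ + 10x² − 11x − 30.
Step 5: lead(−21x³ + 10x² − 11x − 30) ÷ lead(D) = −21x³ ÷ −3x² = 7x. Subtract (7x)·D = −21x³ + 28x² − 35x. Remainder: −18x² + 24x − 30.
Step 6: lead(−18x² + 24x − 30) ÷ lead(D) = −18x² ÷ −3x² = 6. Subtract (6)·D = −18x² + 24x − 30. Remainder: 0.

R = [0], so D(x) is a factor of P(x). yes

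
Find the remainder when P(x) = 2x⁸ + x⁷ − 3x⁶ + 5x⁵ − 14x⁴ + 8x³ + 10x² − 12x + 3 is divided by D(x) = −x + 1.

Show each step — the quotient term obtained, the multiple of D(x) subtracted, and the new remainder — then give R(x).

Step 1: lead(2x⁸ + x⁷ − 3x⁶ + 5x⁵ − 14x⁴ + 8x³ + 10x² − 12x + 3) ÷ lead(D) = 2x⁸ ÷ −x = −2x⁷. Subtract (−2x⁷)·D = 2x⁸ − 2x⁷. Remainder: 3x⁷ − 3x⁶ + 5x⁵ − 14x⁴ + 8x³ + 10x² − 12x + 3.
Step 2: lead(3x⁷ − 3x⁶ + 5x⁵ − 14x⁴ + 8x³ + 10x² − 12x + 3) ÷ lead(D) = 3x⁷ ÷ −x = −3x⁶. Subtract (−3x⁶)·D = 3x⁷ − 3x⁶. Remainder: 5x⁵ − 14x⁴ + 8x³ + 10x² − 12x + 3.
Step 3: lead(5x⁵ − 14x⁴ + 8x³ + 10x² − 12x + 3) ÷ lead(D) = 5x⁵ ÷ −x = −5x⁴. Subtract (−5x⁴)·D = 5x⁵ − 5x⁴. Remainder: −9x⁴ + 8x³ + 10x² − 12x + 3.
Step 4: lead(−9x⁴ + 8x³ + 10x² − 12x + 3) ÷ lead(D) = −9x⁴ ÷ −x = 9x³. Subtract (9x³)·D = −9x⁴ + 9x³. Remainder: −x³ + 10x² − 12x + 3.
Step 5: lead(−x³ + 10x² − 12x + 3) ÷ lead(D) = −x³ ÷ −x = x². Subtract (x²)·D = −x³ + x². Remainder: 9x² − 12x + 3.
Step 6: lead(9x² − 12x + 3) ÷ lead(D) = 9x² ÷ −x = −9x. Subtract (−9x)·D = 9x² − 9x. Remainder: −3x + 3.
Step 7: lead(−3x + 3) ÷ lead(D) = −3x ÷ −x = 3. Subtract (3)·D = −3x + 3. Remainder: 0.

R(x) = 0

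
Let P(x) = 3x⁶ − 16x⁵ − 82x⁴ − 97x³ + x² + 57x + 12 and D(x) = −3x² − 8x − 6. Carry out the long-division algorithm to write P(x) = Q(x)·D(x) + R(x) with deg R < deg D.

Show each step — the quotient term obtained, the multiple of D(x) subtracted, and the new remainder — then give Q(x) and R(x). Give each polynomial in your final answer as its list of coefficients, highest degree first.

Q = [-1, 8, 8, -5, -3]; R = [3, -6]

Step 1: lead(3x⁶ − 16x⁵ − 82x⁴ − 97x³ + x² + 57x + 12) ÷ lead(D) = 3x⁶ ÷ −3x² = −x⁴. Subtract (−x⁴)·D = 3x⁶ + 8x⁵ + 6x⁴. Remainder: −24x⁵ − 88x⁴ − 97x³ + x² + 57x + 12.
Step 2: lead(−24x⁵ − 88x⁴ − 97x³ + x² + 57x + 12) ÷ lead(D) = −24x⁵ ÷ −3x² = 8x³. Subtract (8x³)·D = −24x⁵ − 64x⁴ − 48x³. Remainder: −24x⁴ − 49x³ + x² + 57x + 12.
Step 3: lead(−24x⁴ − 49x³ + x² + 57x + 12) ÷ lead(D) = −24x⁴ ÷ −3x² = 8x². Subtract (8x²)·D = −24x⁴ − 64x³ − 48x². Remainder: 15x³ + 49x² + 57x + 12.
Step 4: lead(15x³ + 49x² + 57x + 12) ÷ lead(D) = 15x³ ÷ −3x² = −5x. Subtract (−5x)·D = 15x³ + 40x² + 30x. Remainder: 9x² + 27x + 12.
Step 5: lead(9x² + 27x + 12) ÷ lead(D) = 9x² ÷ −3x² = −3. Subtract (−3)·D = 9x² + 24x + 18. Remainder: 3x − 6.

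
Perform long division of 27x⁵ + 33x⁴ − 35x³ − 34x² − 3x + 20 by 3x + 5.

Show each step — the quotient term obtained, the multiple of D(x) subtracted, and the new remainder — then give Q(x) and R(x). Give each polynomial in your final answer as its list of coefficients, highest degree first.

Q = [9, -4, -5, -3, 4]; R = [0]

Step 1: lead(27x⁵ + 33x⁴ − 35x³ − 34x² − 3x + 20) ÷ lead(D) = 27x⁵ ÷ 3x = 9x⁴. Subtract (9x⁴)·D = 27x⁵ + 45x⁴. Remainder: −12x⁴ − 35x³ − 34x² − 3x + 20.
Step 2: lead(−12x⁴ − 35x³ − 34x² − 3x + 20) ÷ lead(D) = −12x⁴ ÷ 3x = −4x³. Subtract (−4x³)·D = −12x⁴ − 20x³. Remainder: −15x³ − 34x² − 3x + 20.
Step 3: lead(−15x³ − 34x² − 3x + 20) ÷ lead(D) = −15x³ ÷ 3x = −5x². Subtract (−5x²)·D = −15x³ − 25x². Remainder: −9x² − 3x + 20.
Step 4: lead(−9x² − 3x + 20) ÷ lead(D) = −9x² ÷ 3x = −3x. Subtract (−3x)·D = −9x² − 15x. Remainder: 12x + 20.
Step 5: lead(12x + 20) ÷ lead(D) = 12x ÷ 3x = 4. Subtract (4)·D = 12x + 20. Remainder: 0.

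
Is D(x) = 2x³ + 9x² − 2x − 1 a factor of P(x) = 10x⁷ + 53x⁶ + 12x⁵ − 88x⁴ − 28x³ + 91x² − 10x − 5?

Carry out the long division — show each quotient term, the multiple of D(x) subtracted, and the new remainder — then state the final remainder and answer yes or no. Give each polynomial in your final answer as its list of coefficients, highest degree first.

Step 1: lead(10x⁷ + 53x⁶ + 12x⁵ − 88x⁴ − 28x³ + 91x² − 10x − 5) ÷ lead(D) = 10x⁷ ÷ 2x³ = 5x⁴. Subtract (5x⁴)·D = 10x⁷ + 45x⁶ − 10x⁵ − 5x⁴. Remainder: 8x⁶ + 22x⁵ − 83x⁴ − 28x³ + 91x² − 10x − 5.
Step 2: lead(8x⁶ + 22x⁵ − 83x⁴ − 28x³ + 91x² − 10x − 5) ÷ lead(D) = 8x⁶ ÷ 2x³ = 4x³. Subtract (4x³)·D = 8x⁶ + 36x⁵ − 8x⁴ − 4x³. Remainder: −14x⁵ − 75x⁴ − 24x³ + 91x² − 10x − 5.
Step 3: lead(−14x⁵ − 75x⁴ − 24x³ + 91x² − 10x − 5) ÷ lead(D) = −14x⁵ ÷ 2x³ = −7x². Subtract (−7x²)·D = −14x⁵ − 63x⁴ + 14x³ + 7x². Remainder: −12x⁴ − 38x³ + 84x² − 10x − 5.
Step 4: lead(−12x⁴ − 38x³ + 84x² − 10x − 5) ÷ lead(D) = −12x⁴ ÷ 2x³ = −6x. Subtract (−6x)·D = −12x⁴ − 54x³ + 12x² + 6x. Remainder: 16x³ + 72x² − 16x − 5.
Step 5: lead(16x³ + 72x² − 16x − 5) ÷ lead(D) = 16x³ ÷ 2x³ = 8. Subtract (8)·D = 16x³ + 72x² − 16x − 8. Remainder: 3.

R = [3], so D(x) is not a factor of P(x). no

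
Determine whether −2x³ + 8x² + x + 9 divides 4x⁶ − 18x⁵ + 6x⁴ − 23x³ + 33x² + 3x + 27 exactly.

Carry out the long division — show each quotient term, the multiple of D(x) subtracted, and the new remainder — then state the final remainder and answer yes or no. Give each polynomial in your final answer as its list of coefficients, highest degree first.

Step 1: lead(4x⁶ − 18x⁵ + 6x⁴ − 23x³ + 33x² + 3x + 27) ÷ lead(D) = 4x⁶ ÷ −2x³ = −2x³. Subtract (−2x³)·D = 4x⁶ − 16x⁵ − 2x⁴ − 18x³. Remainder: −2x⁵ + 8x⁴ − 5x³ + 33x² + 3x + 27.
Step 2: lead(−2x⁵ + 8x⁴ − 5x³ + 33x² + 3x + 27) ÷ lead(D) = −2x⁵ ÷ −2x³ = x². Subtract (x²)·D = −2x⁵ + 8x⁴ + x³ + 9x². Remainder: −6x³ + 24x² + 3x + 27.
Step 3: lead(−6x³ + 24x² + 3x + 27) ÷ lead(D) = −6x³ ÷ −2x³ = 3. Subtract (3)·D = −6x³ + 24x² + 3x + 27. Remainder: 0.

R = [0], so D(x) is a factor of P(x). yes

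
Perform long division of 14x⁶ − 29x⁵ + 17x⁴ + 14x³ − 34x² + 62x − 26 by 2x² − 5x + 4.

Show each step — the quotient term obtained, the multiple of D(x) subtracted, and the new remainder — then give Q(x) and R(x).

Q(x) = 7x⁴ + 3x³ + 2x² + 6x − 6; R(x) = 8x − 2

Step 1: lead(14x⁶ − 29x⁵ + 17x⁴ + 14x³ − 34x² + 62x − 26) ÷ lead(D) = 14x⁶ ÷ 2x² = 7x⁴. Subtract (7x⁴)·D = 14x⁶ − 35x⁵ + 28x⁴. Remainder: 6x⁵ − 11x⁴ + 14x³ − 34x² + 62x − 26.
Step 2: lead(6x⁵ − 11x⁴ + 14x³ − 34x² + 62x − 26) ÷ lead(D) = 6x⁵ ÷ 2x² = 3x³. Subtract (3x³)·D = 6x⁵ − 15x⁴ + 12x³. Remainder: 4x⁴ + 2x³ − 34x² + 62x − 26.
Step 3: lead(4x⁴ + 2x³ − 34x² + 62x − 26) ÷ lead(D) = 4x⁴ ÷ 2x² = 2x². Subtract (2x²)·D = 4x⁴ − 10x³ + 8x². Remainder: 12x³ − 42x² + 62x − 26.
Step 4: lead(12x³ − 42x² + 62x − 26) ÷ lead(D) = 12x³ ÷ 2x² = 6x. Subtract (6x)·D = 12x³ − 30x² + 24x. Remainder: −12x² + 38x − 26.
Step 5: lead(−12x² + 38x − 26) ÷ lead(D) = −12x² ÷ 2x² = −6. Subtract (−6)·D = −12x² + 30x − 24. Remainder: 8x − 2.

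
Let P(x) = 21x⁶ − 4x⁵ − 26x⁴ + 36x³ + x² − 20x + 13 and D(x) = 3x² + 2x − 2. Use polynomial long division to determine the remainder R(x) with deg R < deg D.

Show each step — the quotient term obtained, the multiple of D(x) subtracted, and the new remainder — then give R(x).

Step 1: lead(21x⁶ − 4x⁵ − 26x⁴ + 36x³ + x² − 20x + 13) ÷ lead(D) = 21x⁶ ÷ 3x² = 7x⁴. Subtract (7x⁴)·D = 21x⁶ + 14x⁵ − 14x⁴. Remainder: −18x⁵ − 12x⁴ + 36x³ + x² − 20x + 13.
Step 2: lead(−18x⁵ − 12x⁴ + 36x³ + x² − 20x + 13) ÷ lead(D) = −18x⁵ ÷ 3x² = −6x³. Subtract (−6x³)·D = −18x⁵ − 12x⁴ + 12x³. Remainder: 24x³ + x² − 20x + 13.
Step 3: lead(24x³ + x² − 20x + 13) ÷ lead(D) = 24x³ ÷ 3x² = 8x. Subtract (8x)·D = 24x³ + 16x² − 16x. Remainder: −15x² − 4x + 13.
Step 4: lead(−15x² − 4x + 13) ÷ lead(D) = −15x² ÷ 3x² = −5. Subtract (−5)·D = −15x² − 10x + 10. Remainder: 6x + 3.

R(x) = 6x + 3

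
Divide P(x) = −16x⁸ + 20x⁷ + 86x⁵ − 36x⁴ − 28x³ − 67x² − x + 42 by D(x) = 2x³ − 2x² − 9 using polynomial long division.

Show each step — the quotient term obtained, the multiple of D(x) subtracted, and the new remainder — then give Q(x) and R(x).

Q(x) = −8x⁵ + 2x⁴ + 2x³ + 9x² − 5; R(x) = 4x² − x − 3

Step 1: lead(−16x⁸ + 20x⁷ + 86x⁵ − 36x⁴ − 28x³ − 67x² − x + 42) ÷ lead(D) = −16x⁸ ÷ 2x³ = −8x⁵. Subtract (−8x⁵)·D = −16x⁸ + 16x⁷ + 72x⁵. Remainder: 4x⁷ + 14x⁵ − 36x⁴ − 28x³ − 67x² − x + 42.
Step 2: lead(4x⁷ + 14x⁵ − 36x⁴ − 28x³ − 67x² − x + 42) ÷ lead(D) = 4x⁷ ÷ 2x³ = 2x⁴. Subtract (2x⁴)·D = 4x⁷ − 4x⁶ − 18x⁴. Remainder: 4x⁶ + 14x⁵ − 18x⁴ − 28x³ − 67x² − x + 42.
Step 3: lead(4x⁶ + 14x⁵ − 18x⁴ − 28x³ − 67x² − x + 42) ÷ lead(D) = 4x⁶ ÷ 2x³ = 2x³. Subtract (2x³)·D = 4x⁶ − 4x⁵ − 18x³. Remainder: 18x⁵ − 18x⁴ − 10x³ − 67x² − x + 42.
Step 4: lead(18x⁵ − 18x⁴ − 10x³ − 67x² − x + 42) ÷ lead(D) = 18x⁵ ÷ 2x³ = 9x². Subtract (9x²)·D = 18x⁵ − 18x⁴ − 81x². Remainder: −10x³ + 14x² − x + 42.
Step 5: lead(−10x³ + 14x² − x + 42) ÷ lead(D) = −10x³ ÷ 2x³ = −5. Subtract (−5)·D = −10x³ + 10x² + 45. Remainder: 4x² − x − 3.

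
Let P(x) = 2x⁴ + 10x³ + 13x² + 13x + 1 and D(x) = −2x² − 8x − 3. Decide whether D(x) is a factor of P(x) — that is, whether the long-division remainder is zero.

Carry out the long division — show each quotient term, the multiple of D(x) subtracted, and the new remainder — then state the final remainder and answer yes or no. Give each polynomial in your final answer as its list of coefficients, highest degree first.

R = [2, -2], so D(x) is not a factor of P(x). no

Step 1: lead(2x⁴ + 10x³ + 13x² + 13x + 1) ÷ lead(D) = 2x⁴ ÷ −2x² = −x². Subtract (−x²)·D = 2x⁴ + 8x³ + 3x². Remainder: 2x³ + 10x² + 13x + 1.
Step 2: lead(2x³ + 10x² + 13x + 1) ÷ lead(D) = 2x³ ÷ −2x² = −x. Subtract (−x)·D = 2x³ + 8x² + 3x. Remainder: 2x² + 10x + 1.
Step 3: lead(2x² + 10x + 1) ÷ lead(D) = 2x² ÷ −2x² = −1. Subtract (−1)·D = 2x² + 8x + 3. Remainder: 2x − 2.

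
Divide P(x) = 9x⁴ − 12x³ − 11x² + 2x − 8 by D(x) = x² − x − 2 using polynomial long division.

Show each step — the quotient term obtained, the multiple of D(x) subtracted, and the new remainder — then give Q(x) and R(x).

Step 1: lead(9x⁴ − 12x³ − 11x² + 2x − 8) ÷ lead(D) = 9x⁴ ÷ x² = 9x². Subtract (9x²)·D = 9x⁴ − 9x³ − 18x². Remainder: −3x³ + 7x² + 2x − 8.
Step 2: lead(−3x³ + 7x² + 2x − 8) ÷ lead(D) = −3x³ ÷ x² = −3x. Subtract (−3x)·D = −3x³ + 3x² + 6x. Remainder: 4x² − 4x − 8.
Step 3: lead(4x² − 4x − 8) ÷ lead(D) = 4x² ÷ x² = 4. Subtract (4)·D = 4x² − 4x − 8. Remainder: 0.

Q(x) = 9x² − 3x + 4; R(x) = 0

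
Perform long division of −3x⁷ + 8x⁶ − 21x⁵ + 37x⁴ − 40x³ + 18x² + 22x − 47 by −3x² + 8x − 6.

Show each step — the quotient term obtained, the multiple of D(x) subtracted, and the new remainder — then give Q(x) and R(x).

Step 1: lead(−3x⁷ + 8x⁶ − 21x⁵ + 37x⁴ − 40x³ + 18x² + 22x − 47) ÷ lead(D) = −3x⁷ ÷ −3x² = x⁵. Subtract (x⁵)·D = −3x⁷ + 8x⁶ − 6x⁵. Remainder: −15x⁵ + 37x⁴ − 40x³ + 18x² + 22x − 47.
Step 2: lead(−15x⁵ + 37x⁴ − 40x³ + 18x² + 22x − 47) ÷ lead(D) = −15x⁵ ÷ −3x² = 5x³. Subtract (5x³)·D = −15x⁵ + 40x⁴ − 30x³. Remainder: −3x⁴ − 10x³ + 18x² + 22x − 47.
Step 3: lead(−3x⁴ − 10x³ + 18x² + 22x − 47) ÷ lead(D) = −3x⁴ ÷ −3x² = x². Subtract (x²)·D = −3x⁴ + 8x³ − 6x². Remainder: −18x³ + 24x² + 22x − 47.
Step 4: lead(−18x³ + 24x² + 22x − 47) ÷ lead(D) = −18x³ ÷ −3x² = 6x. Subtract (6x)·D = −18x³ + 48x² − 36x. Remainder: −24x² + 58x − 47.
Step 5: lead(−24x² + 58x − 47) ÷ lead(D) = −24x² ÷ −3x² = 8. Subtract (8)·D = −24x² + 64x − 48. Remainder: −6x + 1.

Q(x) = x⁵ + 5x³ + x² + 6x + 8; R(x) = −6x + 1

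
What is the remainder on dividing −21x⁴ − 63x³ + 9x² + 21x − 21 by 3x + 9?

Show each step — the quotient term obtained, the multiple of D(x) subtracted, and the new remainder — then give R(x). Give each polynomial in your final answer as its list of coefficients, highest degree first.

R = [-3]

Step 1: lead(−21x⁴ − 63x³ + 9x² + 21x − 21) ÷ lead(D) = −21x⁴ ÷ 3x = −7x³. Subtract (−7x³)·D = −21x⁴ − 63x³. Remainder: 9x² + 21x − 21.
Step 2: lead(9x² + 21x − 21) ÷ lead(D) = 9x² ÷ 3x = 3x. Subtract (3x)·D = 9x² + 27x. Remainder: −6x − 21.
Step 3: lead(−6x − 21) ÷ lead(D) = −6x ÷ 3x = −2. Subtract (−2)·D = −6x − 18. Remainder: −3.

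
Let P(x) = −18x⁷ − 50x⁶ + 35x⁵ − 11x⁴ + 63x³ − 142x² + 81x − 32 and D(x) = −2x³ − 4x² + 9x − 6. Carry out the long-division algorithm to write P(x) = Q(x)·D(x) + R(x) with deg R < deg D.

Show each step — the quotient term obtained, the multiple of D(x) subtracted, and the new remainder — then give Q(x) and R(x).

Q(x) = 9x⁴ + 7x³ + 9x² − 8x + 4; R(x) = −3x − 8

Step 1: lead(−18x⁷ − 50x⁶ + 35x⁵ − 11x⁴ + 63x³ − 142x² + 81x − 32) ÷ lead(D) = −18x⁷ ÷ −2x³ = 9x⁴. Subtract (9x⁴)·D = −18x⁷ − 36x⁶ + 81x⁵ − 54x⁴. Remainder: −14x⁶ − 46x⁵ + 43x⁴ + 63x³ − 142x² + 81x − 32.
Step 2: lead(−14x⁶ − 46x⁵ + 43x⁴ + 63x³ − 142x² + 81x − 32) ÷ lead(D) = −14x⁶ ÷ −2x³ = 7x³. Subtract (7x³)·D = −14x⁶ − 28x⁵ + 63x⁴ − 42x³. Remainder: −18x⁵ − 20x⁴ + 105x³ − 142x² + 81x − 32.
Step 3: lead(−18x⁵ − 20x⁴ + 105x³ − 142x² + 81x − 32) ÷ lead(D) = −18x⁵ ÷ −2x³ = 9x². Subtract (9x²)·D = −18x⁵ − 36x⁴ + 81x³ − 54x². Remainder: 16x⁴ + 24x³ − 88x² + 81x − 32.
Step 4: lead(16x⁴ + 24x³ − 88x² + 81x − 32) ÷ lead(D) = 16x⁴ ÷ −2x³ = −8x. Subtract (−8x)·D = 16x⁴ + 32x³ − 72x² + 48x. Remainder: −8x³ − 16x² + 33x − 32.
Step 5: lead(−8x³ − 16x² + 33x − 32) ÷ lead(D) = −8x³ ÷ −2x³ = 4. Subtract (4)·D = −8x³ − 16x² + 36x − 24. Remainder: −3x − 8.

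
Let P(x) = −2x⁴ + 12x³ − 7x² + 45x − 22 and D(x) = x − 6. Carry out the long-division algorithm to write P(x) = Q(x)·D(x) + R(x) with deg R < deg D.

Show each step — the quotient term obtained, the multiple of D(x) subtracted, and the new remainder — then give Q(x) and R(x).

Step 1: lead(−2x⁴ + 12x³ − 7x² + 45x − 22) ÷ lead(D) = −2x⁴ ÷ x = −2x³. Subtract (−2x³)·D = −2x⁴ + 12x³. Remainder: −7x² + 45x − 22.
Step 2: lead(−7x² + 45x − 22) ÷ lead(D) = −7x² ÷ x = −7x. Subtract (−7x)·D = −7x² + 42x. Remainder: 3x − 22.
Step 3: lead(3x − 22) ÷ lead(D) = 3x ÷ x = 3. Subtract (3)·D = 3x − 18. Remainder: −4.

Q(x) = −2x³ − 7x + 3; R(x) = −4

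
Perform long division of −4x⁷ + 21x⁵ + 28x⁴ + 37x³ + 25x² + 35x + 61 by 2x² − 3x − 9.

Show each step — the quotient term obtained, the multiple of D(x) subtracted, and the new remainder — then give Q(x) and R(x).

Step 1: lead(−4x⁷ + 21x⁵ + 28x⁴ + 37x³ + 25x² + 35x + 61) ÷ lead(D) = −4x⁷ ÷ 2x² = −2x⁵. Subtract (−2x⁵)·D = −4x⁷ + 6x⁶ + 18x⁵. Remainder: −6x⁶ + 3x⁵ + 28x⁴ + 37x³ + 25x² + 35x + 61.
Step 2: lead(−6x⁶ + 3x⁵ + 28x⁴ + 37x³ + 25x² + 35x + 61) ÷ lead(D) = −6x⁶ ÷ 2x² = −3x⁴. Subtract (−3x⁴)·D = −6x⁶ + 9x⁵ + 27x⁴. Remainder: −6x⁵ + x⁴ + 37x³ + 25x² + 35x + 61.
Step 3: lead(−6x⁵ + x⁴ + 37x³ + 25x² + 35x + 61) ÷ lead(D) = −6x⁵ ÷ 2x² = −3x³. Subtract (−3x³)·D = −6x⁵ + 9x⁴ + 27x³. Remainder: −8x⁴ + 10x³ + 25x² + 35x + 61.
Step 4: lead(−8x⁴ + 10x³ + 25x² + 35x + 61) ÷ lead(D) = −8x⁴ ÷ 2x² = −4x². Subtract (−4x²)·D = −8x⁴ + 12x³ + 36x². Remainder: −2x³ − 11x² + 35x + 61.
Step 5: lead(−2x³ − 11x² + 35x + 61) ÷ lead(D) = −2x³ ÷ 2x² = −x. Subtract (−x)·D = −2x³ + 3x² + 9x. Remainder: −14x² + 26x + 61.
Step 6: lead(−14x² + 26x + 61) ÷ lead(D) = −14x² ÷ 2x² = −7. Subtract (−7)·D = −14x² + 21x + 63. Remainder: 5x − 2.

Q(x) = −2x⁵ − 3x⁴ − 3x³ − 4x² − x − 7; R(x) = 5x − 2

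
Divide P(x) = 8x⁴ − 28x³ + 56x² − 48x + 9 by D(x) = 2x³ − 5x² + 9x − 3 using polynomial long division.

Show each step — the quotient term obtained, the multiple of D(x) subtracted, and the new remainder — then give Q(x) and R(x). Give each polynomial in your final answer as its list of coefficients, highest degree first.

Q = [4, -4]; R = [-3]

Step 1: lead(8x⁴ − 28x³ + 56x² − 48x + 9) ÷ lead(D) = 8x⁴ ÷ 2x³ = 4x. Subtract (4x)·D = 8x⁴ − 20x³ + 36x² − 12x. Remainder: −8x³ + 20x² − 36x + 9.
Step 2: lead(−8x³ + 20x² − 36x + 9) ÷ lead(D) = −8x³ ÷ 2x³ = −4. Subtract (−4)·D = −8x³ + 20x² − 36x + 12. Remainder: −3.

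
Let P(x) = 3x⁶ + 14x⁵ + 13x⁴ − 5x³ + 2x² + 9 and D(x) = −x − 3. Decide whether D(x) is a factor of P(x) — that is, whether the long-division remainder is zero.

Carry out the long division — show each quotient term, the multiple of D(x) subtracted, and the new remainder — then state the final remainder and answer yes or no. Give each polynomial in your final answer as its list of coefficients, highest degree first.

Step 1: lead(3x⁶ + 14x⁵ + 13x⁴ − 5x³ + 2x² + 9) ÷ lead(D) = 3x⁶ ÷ −x = −3x⁵. Subtract (−3x⁵)·D = 3x⁶ + 9x⁵. Remainder: 5x⁵ + 13x⁴ − 5x³ + 2x² + 9.
Step 2: lead(5x⁵ + 13x⁴ − 5x³ + 2x² + 9) ÷ lead(D) = 5x⁵ ÷ −x = −5x⁴. Subtract (−5x⁴)·D = 5x⁵ + 15x⁴. Remainder: −2x⁴ − 5x³ + 2x² + 9.
Step 3: lead(−2x⁴ − 5x³ + 2x² + 9) ÷ lead(D) = −2x⁴ ÷ −x = 2x³. Subtract (2x³)·D = −2x⁴ − 6x³. Remainder: x³ + 2x² + 9.
Step 4: lead(x³ + 2x² + 9) ÷ lead(D) = x³ ÷ −x = −x². Subtract (−x²)·D = x³ + 3x². Remainder: −x² + 9.
Step 5: lead(−x² + 9) ÷ lead(D) = −x² ÷ −x = x. Subtract (x)·D = −x² − 3x. Remainder: 3x + 9.
Step 6: lead(3x + 9) ÷ lead(D) = 3x ÷ −x = −3. Subtract (−3)·D = 3x + 9. Remainder: 0.

R = [0], so D(x) is a factor of P(x). yes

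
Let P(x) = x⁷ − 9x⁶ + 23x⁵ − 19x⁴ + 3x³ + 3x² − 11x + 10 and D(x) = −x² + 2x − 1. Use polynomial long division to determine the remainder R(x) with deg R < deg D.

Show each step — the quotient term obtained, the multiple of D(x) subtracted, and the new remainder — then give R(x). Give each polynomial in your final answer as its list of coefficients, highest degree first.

R = [-4, 5]

Step 1: lead(x⁷ − 9x⁶ + 23x⁵ − 19x⁴ + 3x³ + 3x² − 11x + 10) ÷ lead(D) = x⁷ ÷ −x² = −x⁵. Subtract (−x⁵)·D = x⁷ − 2x⁶ + x⁵. Remainder: −7x⁶ + 22x⁵ − 19x⁴ + 3x³ + 3x² − 11x + 10.
Step 2: lead(−7x⁶ + 22x⁵ − 19x⁴ + 3x³ + 3x² − 11x + 10) ÷ lead(D) = −7x⁶ ÷ −x² = 7x⁴. Subtract (7x⁴)·D = −7x⁶ + 14x⁵ − 7x⁴. Remainder: 8x⁵ − 12x⁴ + 3x³ + 3x² − 11x + 10.
Step 3: lead(8x⁵ − 12x⁴ + 3x³ + 3x² − 11x + 10) ÷ lead(D) = 8x⁵ ÷ −x² = −8x³. Subtract (−8x³)·D = 8x⁵ − 16x⁴ + 8x³. Remainder: 4x⁴ − 5x³ + 3x² − 11x + 10.
Step 4: lead(4x⁴ − 5x³ + 3x² − 11x + 10) ÷ lead(D) = 4x⁴ ÷ −x² = −4x². Subtract (−4x²)·D = 4x⁴ − 8x³ + 4x². Remainder: 3x³ − x² − 11x + 10.
Step 5: lead(3x³ − x² − 11x + 10) ÷ lead(D) = 3x³ ÷ −x² = −3x. Subtract (−3x)·D = 3x³ − 6x² + 3x. Remainder: 5x² − 14x + 10.
Step 6: lead(5x² − 14x + 10) ÷ lead(D) = 5x² ÷ −x² = −5. Subtract (−5)·D = 5x² − 10x + 5. Remainder: −4x + 5.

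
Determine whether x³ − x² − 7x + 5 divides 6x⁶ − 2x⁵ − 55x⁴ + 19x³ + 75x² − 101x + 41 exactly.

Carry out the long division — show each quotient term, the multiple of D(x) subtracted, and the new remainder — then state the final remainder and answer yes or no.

Step 1: lead(6x⁶ − 2x⁵ − 55x⁴ + 19x³ + 75x² − 101x + 41) ÷ lead(D) = 6x⁶ ÷ x³ = 6x³. Subtract (6x³)·D = 6x⁶ − 6x⁵ − 42x⁴ + 30x³. Remainder: 4x⁵ − 13x⁴ − 11x³ + 75x² − 101x + 41.
Step 2: lead(4x⁵ − 13x⁴ − 11x³ + 75x² − 101x + 41) ÷ lead(D) = 4x⁵ ÷ x³ = 4x². Subtract (4x²)·D = 4x⁵ − 4x⁴ − 28x³ + 20x². Remainder: −9x⁴ + 17x³ + 55x² − 101x + 41.
Step 3: lead(−9x⁴ + 17x³ + 55x² − 101x + 41) ÷ lead(D) = −9x⁴ ÷ x³ = −9x. Subtract (−9x)·D = −9x⁴ + 9x³ + 63x² − 45x. Remainder: 8x³ − 8x² − 56x + 41.
Step 4: lead(8x³ − 8x² − 56x + 41) ÷ lead(D) = 8x³ ÷ x³ = 8. Subtract (8)·D = 8x³ − 8x² − 56x + 40. Remainder: 1.

R(x) = 1, so D(x) is not a factor of P(x). no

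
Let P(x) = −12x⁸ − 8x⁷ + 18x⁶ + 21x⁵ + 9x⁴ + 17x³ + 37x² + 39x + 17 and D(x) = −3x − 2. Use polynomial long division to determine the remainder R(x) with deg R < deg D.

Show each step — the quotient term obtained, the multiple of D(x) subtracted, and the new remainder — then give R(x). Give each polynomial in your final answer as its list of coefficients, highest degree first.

R = [3]

Step 1: lead(−12x⁸ − 8x⁷ + 18x⁶ + 21x⁵ + 9x⁴ + 17x³ + 37x² + 39x + 17) ÷ lead(D) = −12x⁸ ÷ −3x = 4x⁷. Subtract (4x⁷)·D = −12x⁸ − 8x⁷. Remainder: 18x⁶ + 21x⁵ + 9x⁴ + 17x³ + 37x² + 39x + 17.
Step 2: lead(18x⁶ + 21x⁵ + 9x⁴ + 17x³ + 37x² + 39x + 17) ÷ lead(D) = 18x⁶ ÷ −3x = −6x⁵. Subtract (−6x⁵)·D = 18x⁶ + 12x⁵. Remainder: 9x⁵ + 9x⁴ + 17x³ + 37x² + 39x + 17.
Step 3: lead(9x⁵ + 9x⁴ + 17x³ + 37x² + 39x + 17) ÷ lead(D) = 9x⁵ ÷ −3x = −3x⁴. Subtract (−3x⁴)·D = 9x⁵ + 6x⁴. Remainder: 3x⁴ + 17x³ + 37x² + 39x + 17.
Step 4: lead(3x⁴ + 17x³ + 37x² + 39x + 17) ÷ lead(D) = 3x⁴ ÷ −3x = −x³. Subtract (−x³)·D = 3x⁴ + 2x³. Remainder: 15x³ + 37x² + 39x + 17.
Step 5: lead(15x³ + 37x² + 39x + 17) ÷ lead(D) = 15x³ ÷ −3x = −5x². Subtract (−5x²)·D = 15x³ + 10x². Remainder: 27x² + 39x + 17.
Step 6: lead(27x² + 39x + 17) ÷ lead(D) = 27x² ÷ −3x = −9x. Subtract (−9x)·D = 27x² + 18x. Remainder: 21x + 17.
Step 7: lead(21x + 17) ÷ lead(D) = 21x ÷ −3x = −7. Subtract (−7)·D = 21x + 14. Remainder: 3.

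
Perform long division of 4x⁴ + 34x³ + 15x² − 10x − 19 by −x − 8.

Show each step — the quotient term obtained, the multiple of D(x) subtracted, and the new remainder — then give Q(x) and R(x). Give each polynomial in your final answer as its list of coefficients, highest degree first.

Q = [-4, -2, 1, 2]; R = [-3]

Step 1: lead(4x⁴ + 34x³ + 15x² − 10x − 19) ÷ lead(D) = 4x⁴ ÷ −x = −4x³. Subtract (−4x³)·D = 4x⁴ + 32x³. Remainder: 2x³ + 15x² − 10x − 19.
Step 2: lead(2x³ + 15x² − 10x − 19) ÷ lead(D) = 2x³ ÷ −x = −2x². Subtract (−2x²)·D = 2x³ + 16x². Remainder: −x² − 10x − 19.
Step 3: lead(−x² − 10x − 19) ÷ lead(D) = −x² ÷ −x = x. Subtract (x)·D = −x² − 8x. Remainder: −2x − 19.
Step 4: lead(−2x − 19) ÷ lead(D) = −2x ÷ −x = 2. Subtract (2)·D = −2x − 16. Remainder: −3.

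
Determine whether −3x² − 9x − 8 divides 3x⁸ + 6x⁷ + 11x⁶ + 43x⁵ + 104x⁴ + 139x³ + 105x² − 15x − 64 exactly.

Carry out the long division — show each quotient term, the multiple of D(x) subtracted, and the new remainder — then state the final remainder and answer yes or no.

Step 1: lead(3x⁸ + 6x⁷ + 11x⁶ + 43x⁵ + 104x⁴ + 139x³ + 105x² − 15x − 64) ÷ lead(D) = 3x⁸ ÷ −3x² = −x⁶. Subtract (−x⁶)·D = 3x⁸ + 9x⁷ + 8x⁶. Remainder: −3x⁷ + 3x⁶ + 43x⁵ + 104x⁴ + 139x³ + 105x² − 15x − 64.
Step 2: lead(−3x⁷ + 3x⁶ + 43x⁵ + 104x⁴ + 139x³ + 105x² − 15x − 64) ÷ lead(D) = −3x⁷ ÷ −3x² = x⁵. Subtract (x⁵)·D = −3x⁷ − 9x⁶ − 8x⁵. Remainder: 12x⁶ + 51x⁵ + 104x⁴ + 139x³ + 105x² − 15x − 64.
Step 3: lead(12x⁶ + 51x⁵ + 104x⁴ + 139x³ + 105x² − 15x − 64) ÷ lead(D) = 12x⁶ ÷ −3x² = −4x⁴. Subtract (−4x⁴)·D = 12x⁶ + 36x⁵ + 32x⁴. Remainder: 15x⁵ + 72x⁴ + 139x³ + 105x² − 15x − 64.
Step 4: lead(15x⁵ + 72x⁴ + 139x³ + 105x² − 15x − 64) ÷ lead(D) = 15x⁵ ÷ −3x² = −5x³. Subtract (−5x³)·D = 15x⁵ + 45x⁴ + 40x³. Remainder: 27x⁴ + 99x³ + 105x² − 15x − 64.
Step 5: lead(27x⁴ + 99x³ + 105x² − 15x − 64) ÷ lead(D) = 27x⁴ ÷ −3x² = −9x². Subtract (−9x²)·D = 27x⁴ + 81x³ + 72x². Remainder: 18x³ + 33x² − 15x − 64.
Step 6: lead(18x³ + 33x² − 15x − 64) ÷ lead(D) = 18x³ ÷ −3x² = −6x. Subtract (−6x)·D = 18x³ + 54x² + 48x. Remainder: −21x² − 63x − 64.
Step 7: lead(−21x² − 63x − 64) ÷ lead(D) = −21x² ÷ −3x² = 7. Subtract (7)·D = −21x² − 63x − 56. Remainder: −8.

R(x) = −8, so D(x) is not a factor of P(x). no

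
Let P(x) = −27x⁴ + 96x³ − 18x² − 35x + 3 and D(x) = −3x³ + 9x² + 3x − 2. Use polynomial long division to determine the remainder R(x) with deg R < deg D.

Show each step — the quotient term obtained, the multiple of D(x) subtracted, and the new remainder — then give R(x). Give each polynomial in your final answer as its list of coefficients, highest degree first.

R = [-2, -7]

Step 1: lead(−27x⁴ + 96x³ − 18x² − 35x + 3) ÷ lead(D) = −27x⁴ ÷ −3x³ = 9x. Subtract (9x)·D = −27x⁴ + 81x³ + 27x² − 18x. Remainder: 15x³ − 45x² − 17x + 3.
Step 2: lead(15x³ − 45x² − 17x + 3) ÷ lead(D) = 15x³ ÷ −3x³ = −5. Subtract (−5)·D = 15x³ − 45x² − 15x + 10. Remainder: −2x − 7.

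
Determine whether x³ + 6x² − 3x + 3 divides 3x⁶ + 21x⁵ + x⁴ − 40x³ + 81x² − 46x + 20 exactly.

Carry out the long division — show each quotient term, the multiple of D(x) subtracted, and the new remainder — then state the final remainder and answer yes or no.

Step 1: lead(3x⁶ + 21x⁵ + x⁴ − 40x³ + 81x² − 46x + 20) ÷ lead(D) = 3x⁶ ÷ x³ = 3x³. Subtract (3x³)·D = 3x⁶ + 18x⁵ − 9x⁴ + 9x³. Remainder: 3x⁵ + 10x⁴ − 49x³ + 81x² − 46x + 20.
Step 2: lead(3x⁵ + 10x⁴ − 49x³ + 81x² − 46x + 20) ÷ lead(D) = 3x⁵ ÷ x³ = 3x². Subtract (3x²)·D = 3x⁵ + 18x⁴ − 9x³ + 9x². Remainder: −8x⁴ − 40x³ + 72x² − 46x + 20.
Step 3: lead(−8x⁴ − 40x³ + 72x² − 46x + 20) ÷ lead(D) = −8x⁴ ÷ x³ = −8x. Subtract (−8x)·D = −8x⁴ − 48x³ + 24x² − 24x. Remainder: 8x³ + 48x² − 22x + 20.
Step 4: lead(8x³ + 48x² − 22x + 20) ÷ lead(D) = 8x³ ÷ x³ = 8. Subtract (8)·D = 8x³ + 48x² − 24x + 24. Remainder: 2x − 4.

R(x) = 2x − 4, so D(x) is not a factor of P(x). no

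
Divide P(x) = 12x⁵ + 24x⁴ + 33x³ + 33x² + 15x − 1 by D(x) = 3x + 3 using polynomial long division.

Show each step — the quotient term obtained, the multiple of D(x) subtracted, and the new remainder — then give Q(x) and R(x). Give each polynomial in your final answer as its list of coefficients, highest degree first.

Q = [4, 4, 7, 4, 1]; R = [-4]

Step 1: lead(12x⁵ + 24x⁴ + 33x³ + 33x² + 15x − 1) ÷ lead(D) = 12x⁵ ÷ 3x = 4x⁴. Subtract (4x⁴)·D = 12x⁵ + 12x⁴. Remainder: 12x⁴ + 33x³ + 33x² + 15x − 1.
Step 2: lead(12x⁴ + 33x³ + 33x² + 15x − 1) ÷ lead(D) = 12x⁴ ÷ 3x = 4x³. Subtract (4x³)·D = 12x⁴ + 12x³. Remainder: 21x³ + 33x² + 15x − 1.
Step 3: lead(21x³ + 33x² + 15x − 1) ÷ lead(D) = 21x³ ÷ 3x = 7x². Subtract (7x²)·D = 21x³ + 21x². Remainder: 12x² + 15x − 1.
Step 4: lead(12x² + 15x − 1) ÷ lead(D) = 12x² ÷ 3x = 4x. Subtract (4x)·D = 12x² + 12x. Remainder: 3x − 1.
Step 5: lead(3x − 1) ÷ lead(D) = 3x ÷ 3x = 1. Subtract (1)·D = 3x + 3. Remainder: −4.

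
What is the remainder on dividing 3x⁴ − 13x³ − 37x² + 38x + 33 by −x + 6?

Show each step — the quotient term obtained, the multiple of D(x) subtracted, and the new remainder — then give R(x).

Step 1: lead(3x⁴ − 13x³ − 37x² + 38x + 33) ÷ lead(D) = 3x⁴ ÷ −x = −3x³. Subtract (−3x³)·D = 3x⁴ − 18x³. Remainder: 5x³ − 37x² + 38x + 33.
Step 2: lead(5x³ − 37x² + 38x + 33) ÷ lead(D) = 5x³ ÷ −x = −5x². Subtract (−5x²)·D = 5x³ − 30x². Remainder: −7x² + 38x + 33.
Step 3: lead(−7x² + 38x + 33) ÷ lead(D) = −7x² ÷ −x = 7x. Subtract (7x)·D = −7x² + 42x. Remainder: −4x + 33.
Step 4: lead(−4x + 33) ÷ lead(D) = −4x ÷ −x = 4. Subtract (4)·D = −4x + 24. Remainder: 9.

R(x) = 9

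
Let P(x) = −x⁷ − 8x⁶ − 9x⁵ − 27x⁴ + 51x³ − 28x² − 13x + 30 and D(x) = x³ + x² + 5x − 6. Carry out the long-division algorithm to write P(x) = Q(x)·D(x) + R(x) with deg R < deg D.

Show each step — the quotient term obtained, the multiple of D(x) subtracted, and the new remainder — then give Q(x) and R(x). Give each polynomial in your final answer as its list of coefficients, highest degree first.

Step 1: lead(−x⁷ − 8x⁶ − 9x⁵ − 27x⁴ + 51x³ − 28x² − 13x + 30) ÷ lead(D) = −x⁷ ÷ x³ = −x⁴. Subtract (−x⁴)·D = −x⁷ − x⁶ − 5x⁵ + 6x⁴. Remainder: −7x⁶ − 4x⁵ − 33x⁴ + 51x³ − 28x² − 13x + 30.
Step 2: lead(−7x⁶ − 4x⁵ − 33x⁴ + 51x³ − 28x² − 13x + 30) ÷ lead(D) = −7x⁶ ÷ x³ = −7x³. Subtract (−7x³)·D = −7x⁶ − 7x⁵ − 35x⁴ + 42x³. Remainder: 3x⁵ + 2x⁴ + 9x³ − 28x² − 13x + 30.
Step 3: lead(3x⁵ + 2x⁴ + 9x³ − 28x² − 13x + 30) ÷ lead(D) = 3x⁵ ÷ x³ = 3x². Subtract (3x²)·D = 3x⁵ + 3x⁴ + 15x³ − 18x². Remainder: −x⁴ − 6x³ − 10x² − 13x + 30.
Step 4: lead(−x⁴ − 6x³ − 10x² − 13x + 30) ÷ lead(D) = −x⁴ ÷ x³ = −x. Subtract (−x)·D = −x⁴ − x³ − 5x² + 6x. Remainder: −5x³ − 5x² − 19x + 30.
Step 5: lead(−5x³ − 5x² − 19x + 30) ÷ lead(D) = −5x³ ÷ x³ = −5. Subtract (−5)·D = −5x³ − 5x² − 25x + 30. Remainder: 6x.

Q = [-1, -7, 3, -1, -5]; R = [6, 0]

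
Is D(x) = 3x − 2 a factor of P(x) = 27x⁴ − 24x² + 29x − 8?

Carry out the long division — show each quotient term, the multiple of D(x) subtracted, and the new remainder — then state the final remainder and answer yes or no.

Step 1: lead(27x⁴ − 24x² + 29x − 8) ÷ lead(D) = 27x⁴ ÷ 3x = 9x³. Subtract (9x³)·D = 27x⁴ − 18x³. Remainder: 18x³ − 24x² + 29x − 8.
Step 2: lead(18x³ − 24x² + 29x − 8) ÷ lead(D) = 18x³ ÷ 3x = 6x². Subtract (6x²)·D = 18x³ − 12x². Remainder: −12x² + 29x − 8.
Step 3: lead(−12x² + 29x − 8) ÷ lead(D) = −12x² ÷ 3x = −4x. Subtract (−4x)·D = −12x² + 8x. Remainder: 21x − 8.
Step 4: lead(21x − 8) ÷ lead(D) = 21x ÷ 3x = 7. Subtract (7)·D = 21x − 14. Remainder: 6.

R(x) = 6, so D(x) is not a factor of P(x). no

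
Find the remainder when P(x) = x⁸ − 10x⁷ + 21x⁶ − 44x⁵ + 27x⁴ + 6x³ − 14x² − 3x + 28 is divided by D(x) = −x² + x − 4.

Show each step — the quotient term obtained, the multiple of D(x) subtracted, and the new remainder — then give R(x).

Step 1: lead(x⁸ − 10x⁷ + 21x⁶ − 44x⁵ + 27x⁴ + 6x³ − 14x² − 3x + 28) ÷ lead(D) = x⁸ ÷ −x² = −x⁶. Subtract (−x⁶)·D = x⁸ − x⁷ + 4x⁶. Remainder: −9x⁷ + 17x⁶ − 44x⁵ + 27x⁴ + 6x³ − 14x² − 3x + 28.
Step 2: lead(−9x⁷ + 17x⁶ − 44x⁵ + 27x⁴ + 6x³ − 14x² − 3x + 28) ÷ lead(D) = −9x⁷ ÷ −x² = 9x⁵. Subtract (9x⁵)·D = −9x⁷ + 9x⁶ − 36x⁵. Remainder: 8x⁶ − 8x⁵ + 27x⁴ + 6x³ − 14x² − 3x + 28.
Step 3: lead(8x⁶ − 8x⁵ + 27x⁴ + 6x³ − 14x² − 3x + 28) ÷ lead(D) = 8x⁶ ÷ −x² = −8x⁴. Subtract (−8x⁴)·D = 8x⁶ − 8x⁵ + 32x⁴. Remainder: −5x⁴ + 6x³ − 14x² − 3x + 28.
Step 4: lead(−5x⁴ + 6x³ − 14x² − 3x + 28) ÷ lead(D) = −5x⁴ ÷ −x² = 5x². Subtract (5x²)·D = −5x⁴ + 5x³ − 20x². Remainder: x³ + 6x² − 3x + 28.
Step 5: lead(x³ + 6x² − 3x + 28) ÷ lead(D) = x³ ÷ −x² = −x. Subtract (−x)·D = x³ − x² + 4x. Remainder: 7x² − 7x + 28.
Step 6: lead(7x² − 7x + 28) ÷ lead(D) = 7x² ÷ −x² = −7. Subtract (−7)·D = 7x² − 7x + 28. Remainder: 0.

R(x) = 0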